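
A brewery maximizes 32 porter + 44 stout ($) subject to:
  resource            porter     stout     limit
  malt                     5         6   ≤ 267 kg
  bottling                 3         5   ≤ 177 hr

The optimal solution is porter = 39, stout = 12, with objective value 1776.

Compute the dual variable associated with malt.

Check each constraint at x*: malt 267/267 (tight); bottling 177/177 (tight).
The binding rows give the dual system: 5·y_malt + 3·y_bottling = 32 and 6·y_malt + 5·y_bottling = 44.
→ y_malt = 4 and y_bottling = 4.
Shadow price of malt = 4.

4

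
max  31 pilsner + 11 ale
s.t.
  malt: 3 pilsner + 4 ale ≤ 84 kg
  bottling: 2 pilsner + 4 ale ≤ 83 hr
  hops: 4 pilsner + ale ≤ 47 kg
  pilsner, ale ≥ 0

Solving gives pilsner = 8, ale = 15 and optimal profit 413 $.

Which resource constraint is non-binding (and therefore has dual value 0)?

bottling

malt: 84/84 (binding)
bottling: 76/83 (slack 7)
hops: 47/47 (binding)
By complementary slackness, a constraint with positive slack has shadow price 0 → bottling.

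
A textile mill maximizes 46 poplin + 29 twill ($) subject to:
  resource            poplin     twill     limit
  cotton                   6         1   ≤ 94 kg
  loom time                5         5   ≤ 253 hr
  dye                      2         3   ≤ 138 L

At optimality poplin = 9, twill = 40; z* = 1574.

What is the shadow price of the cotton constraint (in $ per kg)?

5

Check each constraint at x*: cotton 94/94 (tight); loom time 245/253 (slack 8); dye 138/138 (tight).
By complementary slackness, y = 0 for the non-binding constraint.
From A_Bᵀ y = c: 6·y_cotton + 2·y_dye = 46; 1·y_cotton + 3·y_dye = 29.
This yields shadow prices y_cotton = 5, y_dye = 8.
Shadow price of cotton = 5.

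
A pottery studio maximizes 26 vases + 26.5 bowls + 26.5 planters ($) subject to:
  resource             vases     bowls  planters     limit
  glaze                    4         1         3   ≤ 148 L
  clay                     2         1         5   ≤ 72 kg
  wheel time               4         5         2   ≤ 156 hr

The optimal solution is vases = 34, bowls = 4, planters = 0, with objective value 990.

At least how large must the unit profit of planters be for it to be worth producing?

29

At the optimum: glaze uses 140 of 148 (slack = 8); clay uses 72 of 72 (binding); wheel time uses 156 of 156 (binding).
Slack constraints have shadow price 0 (complementary slackness).
From A_Bᵀ y = c: 2·y_clay + 4·y_wheel time = 26; 1·y_clay + 5·y_wheel time = 26.5.
Solving: y_clay = 4, y_wheel time = 4.5.
planters enters the basis when its profit ≥ yᵀa₃ = 4·5 + 4.5·2 = 29.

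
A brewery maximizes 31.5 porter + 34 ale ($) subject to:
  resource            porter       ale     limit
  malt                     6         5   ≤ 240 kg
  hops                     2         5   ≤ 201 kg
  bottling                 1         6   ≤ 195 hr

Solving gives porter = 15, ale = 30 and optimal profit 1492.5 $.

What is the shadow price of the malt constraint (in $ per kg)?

Check each constraint at x*: malt 240/240 (tight); hops 180/201 (slack 21); bottling 195/195 (tight).
By complementary slackness, y = 0 for the non-binding constraint.
Dual feasibility on the basic columns requires 6·y_malt + 1·y_bottling = 31.5, 5·y_malt + 6·y_bottling = 34.
Solving: y_malt = 5, y_bottling = 1.5.
Shadow price of malt = 5.

5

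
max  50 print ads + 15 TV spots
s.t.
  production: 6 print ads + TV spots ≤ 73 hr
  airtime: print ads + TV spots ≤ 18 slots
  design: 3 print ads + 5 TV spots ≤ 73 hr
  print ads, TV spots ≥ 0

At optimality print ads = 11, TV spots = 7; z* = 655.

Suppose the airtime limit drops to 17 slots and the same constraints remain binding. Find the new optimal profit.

647

At the optimum: production uses 73 of 73 (binding); airtime uses 18 of 18 (binding); design uses 68 of 73 (slack = 5).
Slack constraints have shadow price 0 (complementary slackness).
From A_Bᵀ y = c: 6·y_production + 1·y_airtime = 50; 1·y_production + 1·y_airtime = 15.
This yields shadow prices y_production = 7, y_airtime = 8.
Δz = y_airtime·Δb = 8 × (-1) = -8, so new z* = 655 − 8 = 647.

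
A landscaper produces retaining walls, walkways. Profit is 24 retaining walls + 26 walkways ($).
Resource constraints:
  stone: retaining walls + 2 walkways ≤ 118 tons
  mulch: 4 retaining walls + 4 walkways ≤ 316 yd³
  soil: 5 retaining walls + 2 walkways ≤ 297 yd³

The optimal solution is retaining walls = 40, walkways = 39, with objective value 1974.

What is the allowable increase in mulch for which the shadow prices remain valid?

Binding constraints: stone, mulch. The basis is B = [[1,2],[4,4]] with det -4.
Per unit increase in mulch, x* moves by d = (0.5, -0.25).
The basis stays optimal until soil becomes binding; allowable increase = 9.5 yd³.

9.5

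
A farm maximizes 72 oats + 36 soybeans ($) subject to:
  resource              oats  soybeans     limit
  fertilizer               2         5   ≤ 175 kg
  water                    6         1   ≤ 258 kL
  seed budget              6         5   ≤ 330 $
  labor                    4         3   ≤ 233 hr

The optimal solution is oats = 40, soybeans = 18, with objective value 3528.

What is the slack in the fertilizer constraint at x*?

fertilizer used = 2·40 + 5·18 = 170; slack = 175 − 170 = 5.

5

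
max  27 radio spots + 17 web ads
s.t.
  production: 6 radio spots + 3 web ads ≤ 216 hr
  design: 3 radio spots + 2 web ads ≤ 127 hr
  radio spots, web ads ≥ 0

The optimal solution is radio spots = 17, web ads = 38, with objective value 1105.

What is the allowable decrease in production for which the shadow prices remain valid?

25.5

Binding constraints: production, design. The basis is B = [[6,3],[3,2]] with det 3.
Per unit decrease in production, x* moves by d = (-0.6667, 1).
The basis stays optimal until radio spots reaches 0; allowable decrease = 25.5 hr.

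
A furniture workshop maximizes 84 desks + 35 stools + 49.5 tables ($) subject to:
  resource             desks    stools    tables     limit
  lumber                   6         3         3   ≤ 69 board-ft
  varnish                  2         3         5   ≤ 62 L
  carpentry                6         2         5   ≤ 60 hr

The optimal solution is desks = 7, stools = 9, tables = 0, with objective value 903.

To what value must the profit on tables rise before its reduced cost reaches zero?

Check each constraint at x*: lumber 69/69 (tight); varnish 41/62 (slack 21); carpentry 60/60 (tight).
By complementary slackness, y = 0 for the non-binding constraint.
The binding rows give the dual system: 6·y_lumber + 6·y_carpentry = 84 and 3·y_lumber + 2·y_carpentry = 35.
Solving: y_lumber = 7, y_carpentry = 7.
tables enters the basis when its profit ≥ yᵀa₃ = 7·3 + 7·5 = 56.

56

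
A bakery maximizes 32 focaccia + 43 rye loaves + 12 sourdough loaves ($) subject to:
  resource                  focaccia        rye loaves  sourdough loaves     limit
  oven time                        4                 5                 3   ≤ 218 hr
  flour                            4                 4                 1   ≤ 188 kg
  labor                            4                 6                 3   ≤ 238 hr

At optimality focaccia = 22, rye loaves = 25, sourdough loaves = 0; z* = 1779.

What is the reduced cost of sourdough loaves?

Binding: flour and labor. Non-binding: oven time (5 unused).
By complementary slackness, y = 0 for the non-binding constraint.
The binding rows give the dual system: 4·y_flour + 4·y_labor = 32 and 4·y_flour + 6·y_labor = 43.
→ y_flour = 2.5 and y_labor = 5.5.
Reduced cost of sourdough loaves: c₃ − yᵀa₃ = 12 − (2.5·1 + 5.5·3) = 12 − 19 = -7.

-7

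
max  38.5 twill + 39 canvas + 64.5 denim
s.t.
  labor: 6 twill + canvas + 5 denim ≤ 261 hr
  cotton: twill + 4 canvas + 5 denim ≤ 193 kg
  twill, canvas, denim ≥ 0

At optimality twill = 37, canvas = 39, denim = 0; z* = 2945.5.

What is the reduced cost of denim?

At the optimum: labor uses 261 of 261 (binding); cotton uses 193 of 193 (binding).
The binding rows give the dual system: 6·y_labor + 1·y_cotton = 38.5 and 1·y_labor + 4·y_cotton = 39.
→ y_labor = 5 and y_cotton = 8.5.
Reduced cost of denim: c₃ − yᵀa₃ = 64.5 − (5·5 + 8.5·5) = 64.5 − 67.5 = -3.

-3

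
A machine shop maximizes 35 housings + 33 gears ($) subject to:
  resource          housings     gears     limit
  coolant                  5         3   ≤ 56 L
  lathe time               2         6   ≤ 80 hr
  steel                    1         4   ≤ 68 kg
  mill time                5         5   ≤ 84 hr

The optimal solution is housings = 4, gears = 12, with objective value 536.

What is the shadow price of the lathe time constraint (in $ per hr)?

At the optimum: coolant uses 56 of 56 (binding); lathe time uses 80 of 80 (binding); steel uses 52 of 68 (slack = 16); mill time uses 80 of 84 (slack = 4).
Slack constraints have shadow price 0 (complementary slackness).
The binding rows give the dual system: 5·y_coolant + 2·y_lathe time = 35 and 3·y_coolant + 6·y_lathe time = 33.
This yields shadow prices y_coolant = 6, y_lathe time = 2.5.
Shadow price of lathe time = 2.5.

2.5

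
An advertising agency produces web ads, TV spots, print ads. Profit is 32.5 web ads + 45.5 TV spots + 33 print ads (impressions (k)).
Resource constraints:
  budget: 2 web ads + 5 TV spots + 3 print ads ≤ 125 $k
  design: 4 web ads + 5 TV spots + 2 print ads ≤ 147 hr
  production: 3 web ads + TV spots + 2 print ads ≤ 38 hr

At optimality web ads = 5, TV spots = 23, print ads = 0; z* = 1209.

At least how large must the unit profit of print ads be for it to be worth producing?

35

Check each constraint at x*: budget 125/125 (tight); design 135/147 (slack 12); production 38/38 (tight).
Since design is not tight, its dual is 0.
From A_Bᵀ y = c: 2·y_budget + 3·y_production = 32.5; 5·y_budget + 1·y_production = 45.5.
Solving: y_budget = 8, y_production = 5.5.
print ads enters the basis when its profit ≥ yᵀa₃ = 8·3 + 5.5·2 = 35.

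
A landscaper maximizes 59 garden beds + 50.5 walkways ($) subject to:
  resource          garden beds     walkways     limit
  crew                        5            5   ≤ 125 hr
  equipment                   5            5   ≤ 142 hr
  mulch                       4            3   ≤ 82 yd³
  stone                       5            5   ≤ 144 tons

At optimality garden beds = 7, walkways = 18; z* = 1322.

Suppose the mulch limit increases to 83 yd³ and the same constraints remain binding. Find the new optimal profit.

1330.5

At the optimum: crew uses 125 of 125 (binding); equipment uses 125 of 142 (slack = 17); mulch uses 82 of 82 (binding); stone uses 125 of 144 (slack = 19).
By complementary slackness, y = 0 for the non-binding constraints.
Dual feasibility on the basic columns requires 5·y_crew + 4·y_mulch = 59, 5·y_crew + 3·y_mulch = 50.5.
Solving: y_crew = 5, y_mulch = 8.5.
Δz = y_mulch·Δb = 8.5 × (1) = 8.5, so new z* = 1322 + 8.5 = 1330.5.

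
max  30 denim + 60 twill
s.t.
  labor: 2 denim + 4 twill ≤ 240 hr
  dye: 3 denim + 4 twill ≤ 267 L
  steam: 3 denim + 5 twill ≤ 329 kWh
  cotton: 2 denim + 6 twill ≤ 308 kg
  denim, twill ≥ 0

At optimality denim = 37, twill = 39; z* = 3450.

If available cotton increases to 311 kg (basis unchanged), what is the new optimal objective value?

3468

At the optimum: labor uses 230 of 240 (slack = 10); dye uses 267 of 267 (binding); steam uses 306 of 329 (slack = 23); cotton uses 308 of 308 (binding).
By complementary slackness, y = 0 for the non-binding constraints.
From A_Bᵀ y = c: 3·y_dye + 2·y_cotton = 30; 4·y_dye + 6·y_cotton = 60.
→ y_dye = 6 and y_cotton = 6.
Δz = y_cotton·Δb = 6 × (3) = 18, so new z* = 3450 + 18 = 3468.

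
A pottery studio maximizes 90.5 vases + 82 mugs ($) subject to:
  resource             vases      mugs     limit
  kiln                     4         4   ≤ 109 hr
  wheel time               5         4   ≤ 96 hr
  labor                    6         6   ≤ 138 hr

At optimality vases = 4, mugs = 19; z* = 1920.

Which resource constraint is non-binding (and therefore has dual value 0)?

kiln: 92/109 (slack 17)
wheel time: 96/96 (binding)
labor: 138/138 (binding)
By complementary slackness, a constraint with positive slack has shadow price 0 → kiln.

kiln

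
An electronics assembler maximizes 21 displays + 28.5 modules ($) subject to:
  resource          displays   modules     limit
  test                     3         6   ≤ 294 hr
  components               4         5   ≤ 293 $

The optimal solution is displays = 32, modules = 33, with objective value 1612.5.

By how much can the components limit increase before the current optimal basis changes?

Binding constraints: test, components. The basis is B = [[3,6],[4,5]] with det -9.
Per unit increase in components, x* moves by d = (0.6667, -0.3333).
The basis stays optimal until modules reaches 0; allowable increase = 99 $.

99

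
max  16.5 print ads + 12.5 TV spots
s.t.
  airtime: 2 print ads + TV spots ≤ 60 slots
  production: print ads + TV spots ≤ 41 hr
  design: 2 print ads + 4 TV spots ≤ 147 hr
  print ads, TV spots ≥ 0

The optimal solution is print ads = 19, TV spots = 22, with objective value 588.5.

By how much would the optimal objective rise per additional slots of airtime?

Check each constraint at x*: airtime 60/60 (tight); production 41/41 (tight); design 126/147 (slack 21).
Since design is not tight, its dual is 0.
Dual feasibility on the basic columns requires 2·y_airtime + 1·y_production = 16.5, 1·y_airtime + 1·y_production = 12.5.
Solving: y_airtime = 4, y_production = 8.5.
Shadow price of airtime = 4.

4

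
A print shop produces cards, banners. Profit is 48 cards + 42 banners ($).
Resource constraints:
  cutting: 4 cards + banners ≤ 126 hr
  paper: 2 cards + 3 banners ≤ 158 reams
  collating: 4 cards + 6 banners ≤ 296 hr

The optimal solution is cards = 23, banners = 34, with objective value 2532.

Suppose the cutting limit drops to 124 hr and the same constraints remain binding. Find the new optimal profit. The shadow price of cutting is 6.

2520

Δb = -2, so new z* = 2532 + (6)·(-2) = 2532 − 12 = 2520.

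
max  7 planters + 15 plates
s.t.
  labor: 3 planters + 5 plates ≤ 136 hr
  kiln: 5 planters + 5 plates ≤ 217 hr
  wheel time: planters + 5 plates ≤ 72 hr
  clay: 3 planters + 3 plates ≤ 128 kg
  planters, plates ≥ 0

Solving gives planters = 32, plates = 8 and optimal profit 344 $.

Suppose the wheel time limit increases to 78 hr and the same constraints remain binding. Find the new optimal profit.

Binding: labor and wheel time. Non-binding: kiln (17 unused), clay (8 unused).
Slack constraints have shadow price 0 (complementary slackness).
Dual feasibility on the basic columns requires 3·y_labor + 1·y_wheel time = 7, 5·y_labor + 5·y_wheel time = 15.
This yields shadow prices y_labor = 2, y_wheel time = 1.
Δz = y_wheel time·Δb = 1 × (6) = 6, so new z* = 344 + 6 = 350.

350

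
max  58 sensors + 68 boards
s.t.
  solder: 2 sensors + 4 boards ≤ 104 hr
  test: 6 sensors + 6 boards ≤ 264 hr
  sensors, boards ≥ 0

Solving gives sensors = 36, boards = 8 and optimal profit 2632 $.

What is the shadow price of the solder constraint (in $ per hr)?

5

At the optimum: solder uses 104 of 104 (binding); test uses 264 of 264 (binding).
From A_Bᵀ y = c: 2·y_solder + 6·y_test = 58; 4·y_solder + 6·y_test = 68.
This yields shadow prices y_solder = 5, y_test = 8.
Shadow price of solder = 5.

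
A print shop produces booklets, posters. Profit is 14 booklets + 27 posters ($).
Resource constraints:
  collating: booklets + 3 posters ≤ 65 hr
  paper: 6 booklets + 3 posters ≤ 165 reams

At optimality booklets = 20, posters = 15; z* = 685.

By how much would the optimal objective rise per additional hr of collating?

8

Check each constraint at x*: collating 65/65 (tight); paper 165/165 (tight).
Dual feasibility on the basic columns requires 1·y_collating + 6·y_paper = 14, 3·y_collating + 3·y_paper = 27.
This yields shadow prices y_collating = 8, y_paper = 1.
Shadow price of collating = 8.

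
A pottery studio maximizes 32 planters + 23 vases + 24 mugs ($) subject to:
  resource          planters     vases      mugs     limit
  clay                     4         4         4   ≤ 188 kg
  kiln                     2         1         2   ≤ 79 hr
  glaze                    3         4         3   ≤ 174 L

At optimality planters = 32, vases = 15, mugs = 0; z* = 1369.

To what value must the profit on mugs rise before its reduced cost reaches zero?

At the optimum: clay uses 188 of 188 (binding); kiln uses 79 of 79 (binding); glaze uses 156 of 174 (slack = 18).
Slack constraints have shadow price 0 (complementary slackness).
Dual feasibility on the basic columns requires 4·y_clay + 2·y_kiln = 32, 4·y_clay + 1·y_kiln = 23.
→ y_clay = 3.5 and y_kiln = 9.
mugs enters the basis when its profit ≥ yᵀa₃ = 3.5·4 + 9·2 = 32.

32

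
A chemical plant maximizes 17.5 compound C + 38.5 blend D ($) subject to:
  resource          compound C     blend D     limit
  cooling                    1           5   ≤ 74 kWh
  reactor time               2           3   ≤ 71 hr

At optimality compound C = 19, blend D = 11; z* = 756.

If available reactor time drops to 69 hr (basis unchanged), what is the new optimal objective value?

At the optimum: cooling uses 74 of 74 (binding); reactor time uses 71 of 71 (binding).
From A_Bᵀ y = c: 1·y_cooling + 2·y_reactor time = 17.5; 5·y_cooling + 3·y_reactor time = 38.5.
Solving: y_cooling = 3.5, y_reactor time = 7.
Δz = y_reactor time·Δb = 7 × (-2) = -14, so new z* = 756 − 14 = 742.

742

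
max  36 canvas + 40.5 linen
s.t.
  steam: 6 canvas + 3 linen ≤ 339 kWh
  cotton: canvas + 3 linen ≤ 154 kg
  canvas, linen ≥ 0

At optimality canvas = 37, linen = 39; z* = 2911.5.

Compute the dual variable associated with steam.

At the optimum: steam uses 339 of 339 (binding); cotton uses 154 of 154 (binding).
From A_Bᵀ y = c: 6·y_steam + 1·y_cotton = 36; 3·y_steam + 3·y_cotton = 40.5.
Solving: y_steam = 4.5, y_cotton = 9.
Shadow price of steam = 4.5.

4.5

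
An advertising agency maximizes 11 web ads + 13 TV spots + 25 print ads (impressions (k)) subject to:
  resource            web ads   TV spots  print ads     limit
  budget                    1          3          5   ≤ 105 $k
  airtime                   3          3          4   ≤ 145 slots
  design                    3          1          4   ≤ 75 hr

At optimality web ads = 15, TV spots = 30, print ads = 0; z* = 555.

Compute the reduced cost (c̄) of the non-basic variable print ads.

At the optimum: budget uses 105 of 105 (binding); airtime uses 135 of 145 (slack = 10); design uses 75 of 75 (binding).
Slack constraints have shadow price 0 (complementary slackness).
From A_Bᵀ y = c: 1·y_budget + 3·y_design = 11; 3·y_budget + 1·y_design = 13.
Solving: y_budget = 3.5, y_design = 2.5.
Reduced cost of print ads: c₃ − yᵀa₃ = 25 − (3.5·5 + 2.5·4) = 25 − 27.5 = -2.5.

-2.5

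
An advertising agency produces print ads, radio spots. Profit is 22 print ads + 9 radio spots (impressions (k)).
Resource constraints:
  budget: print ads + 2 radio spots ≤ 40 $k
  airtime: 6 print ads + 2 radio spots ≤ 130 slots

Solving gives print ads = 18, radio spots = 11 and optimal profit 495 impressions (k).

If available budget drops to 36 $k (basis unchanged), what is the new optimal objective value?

491

At the optimum: budget uses 40 of 40 (binding); airtime uses 130 of 130 (binding).
From A_Bᵀ y = c: 1·y_budget + 6·y_airtime = 22; 2·y_budget + 2·y_airtime = 9.
Solving: y_budget = 1, y_airtime = 3.5.
Δz = y_budget·Δb = 1 × (-4) = -4, so new z* = 495 − 4 = 491.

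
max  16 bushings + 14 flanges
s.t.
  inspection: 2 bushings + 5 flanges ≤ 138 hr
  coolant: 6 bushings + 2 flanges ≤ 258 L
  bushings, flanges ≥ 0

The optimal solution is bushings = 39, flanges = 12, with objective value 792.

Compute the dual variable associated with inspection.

2

At the optimum: inspection uses 138 of 138 (binding); coolant uses 258 of 258 (binding).
From A_Bᵀ y = c: 2·y_inspection + 6·y_coolant = 16; 5·y_inspection + 2·y_coolant = 14.
This yields shadow prices y_inspection = 2, y_coolant = 2.
Shadow price of inspection = 2.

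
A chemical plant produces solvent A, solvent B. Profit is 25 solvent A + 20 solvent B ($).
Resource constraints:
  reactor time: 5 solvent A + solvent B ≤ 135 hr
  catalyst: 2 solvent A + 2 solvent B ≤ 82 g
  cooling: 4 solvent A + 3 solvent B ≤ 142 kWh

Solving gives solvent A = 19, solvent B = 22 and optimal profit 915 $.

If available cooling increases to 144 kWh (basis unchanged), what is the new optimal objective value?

Binding: catalyst and cooling. Non-binding: reactor time (18 unused).
By complementary slackness, y = 0 for the non-binding constraint.
From A_Bᵀ y = c: 2·y_catalyst + 4·y_cooling = 25; 2·y_catalyst + 3·y_cooling = 20.
This yields shadow prices y_catalyst = 2.5, y_cooling = 5.
Δz = y_cooling·Δb = 5 × (2) = 10, so new z* = 915 + 10 = 925.

925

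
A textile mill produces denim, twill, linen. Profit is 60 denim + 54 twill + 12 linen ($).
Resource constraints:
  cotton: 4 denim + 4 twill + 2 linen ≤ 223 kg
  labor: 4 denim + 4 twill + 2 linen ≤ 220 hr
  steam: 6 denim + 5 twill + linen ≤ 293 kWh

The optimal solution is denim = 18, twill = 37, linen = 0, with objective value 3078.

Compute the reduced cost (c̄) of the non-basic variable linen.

Check each constraint at x*: cotton 220/223 (slack 3); labor 220/220 (tight); steam 293/293 (tight).
Since cotton is not tight, its dual is 0.
The binding rows give the dual system: 4·y_labor + 6·y_steam = 60 and 4·y_labor + 5·y_steam = 54.
Solving: y_labor = 6, y_steam = 6.
Reduced cost of linen: c₃ − yᵀa₃ = 12 − (6·2 + 6·1) = 12 − 18 = -6.

-6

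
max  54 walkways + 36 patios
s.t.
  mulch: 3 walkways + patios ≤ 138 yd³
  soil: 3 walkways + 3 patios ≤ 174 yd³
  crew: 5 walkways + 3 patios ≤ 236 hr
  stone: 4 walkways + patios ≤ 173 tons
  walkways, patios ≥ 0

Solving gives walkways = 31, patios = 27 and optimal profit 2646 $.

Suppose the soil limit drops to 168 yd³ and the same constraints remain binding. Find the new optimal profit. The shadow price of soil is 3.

Δb = -6, so new z* = 2646 + (3)·(-6) = 2646 − 18 = 2628.

2628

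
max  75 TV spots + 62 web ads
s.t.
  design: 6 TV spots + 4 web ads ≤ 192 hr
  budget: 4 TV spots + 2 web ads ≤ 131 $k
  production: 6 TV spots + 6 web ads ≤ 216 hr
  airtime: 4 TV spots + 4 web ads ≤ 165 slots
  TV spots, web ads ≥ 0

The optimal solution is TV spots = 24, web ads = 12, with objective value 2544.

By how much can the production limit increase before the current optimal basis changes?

31.5

Binding constraints: design, production. The basis is B = [[6,4],[6,6]] with det 12.
Per unit increase in production, x* moves by d = (-0.3333, 0.5).
The basis stays optimal until airtime becomes binding; allowable increase = 31.5 hr.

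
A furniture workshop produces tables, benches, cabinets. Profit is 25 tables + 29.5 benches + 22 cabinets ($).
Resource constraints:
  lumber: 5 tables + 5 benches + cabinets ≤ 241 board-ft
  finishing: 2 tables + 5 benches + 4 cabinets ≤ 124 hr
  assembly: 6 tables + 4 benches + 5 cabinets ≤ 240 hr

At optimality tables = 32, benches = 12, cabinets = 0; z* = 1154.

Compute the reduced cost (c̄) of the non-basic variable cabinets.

-7

At the optimum: lumber uses 220 of 241 (slack = 21); finishing uses 124 of 124 (binding); assembly uses 240 of 240 (binding).
Since lumber is not tight, its dual is 0.
From A_Bᵀ y = c: 2·y_finishing + 6·y_assembly = 25; 5·y_finishing + 4·y_assembly = 29.5.
Solving: y_finishing = 3.5, y_assembly = 3.
Reduced cost of cabinets: c₃ − yᵀa₃ = 22 − (3.5·4 + 3·5) = 22 − 29 = -7.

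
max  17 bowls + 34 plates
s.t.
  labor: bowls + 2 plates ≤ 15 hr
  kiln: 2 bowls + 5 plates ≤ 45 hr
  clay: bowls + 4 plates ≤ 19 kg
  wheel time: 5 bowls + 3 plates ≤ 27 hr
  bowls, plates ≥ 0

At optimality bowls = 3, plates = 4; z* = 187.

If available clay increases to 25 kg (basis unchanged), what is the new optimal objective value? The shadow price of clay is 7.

Δb = 6, so new z* = 187 + (7)·(6) = 187 + 42 = 229.

229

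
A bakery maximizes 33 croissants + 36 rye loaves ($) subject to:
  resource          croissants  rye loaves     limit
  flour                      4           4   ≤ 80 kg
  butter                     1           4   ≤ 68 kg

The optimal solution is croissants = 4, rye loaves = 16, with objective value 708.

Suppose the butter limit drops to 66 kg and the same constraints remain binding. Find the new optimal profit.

706

Both flour and butter are binding at x*.
The binding rows give the dual system: 4·y_flour + 1·y_butter = 33 and 4·y_flour + 4·y_butter = 36.
Solving: y_flour = 8, y_butter = 1.
Δz = y_butter·Δb = 1 × (-2) = -2, so new z* = 708 − 2 = 706.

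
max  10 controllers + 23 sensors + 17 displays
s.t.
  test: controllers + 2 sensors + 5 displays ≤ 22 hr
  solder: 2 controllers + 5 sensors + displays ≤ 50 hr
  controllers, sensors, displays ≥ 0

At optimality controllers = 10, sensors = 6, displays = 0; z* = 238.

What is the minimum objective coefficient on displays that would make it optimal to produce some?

23

Check each constraint at x*: test 22/22 (tight); solder 50/50 (tight).
Dual feasibility on the basic columns requires 1·y_test + 2·y_solder = 10, 2·y_test + 5·y_solder = 23.
Solving: y_test = 4, y_solder = 3.
displays enters the basis when its profit ≥ yᵀa₃ = 4·5 + 3·1 = 23.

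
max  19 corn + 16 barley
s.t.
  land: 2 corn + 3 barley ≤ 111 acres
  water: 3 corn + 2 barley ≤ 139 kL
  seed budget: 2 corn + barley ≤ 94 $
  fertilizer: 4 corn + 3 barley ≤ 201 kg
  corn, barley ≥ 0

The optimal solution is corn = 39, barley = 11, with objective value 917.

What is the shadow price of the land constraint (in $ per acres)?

Binding: land and water. Non-binding: seed budget (5 unused), fertilizer (12 unused).
By complementary slackness, y = 0 for the non-binding constraints.
Dual feasibility on the basic columns requires 2·y_land + 3·y_water = 19, 3·y_land + 2·y_water = 16.
This yields shadow prices y_land = 2, y_water = 5.
Shadow price of land = 2.

2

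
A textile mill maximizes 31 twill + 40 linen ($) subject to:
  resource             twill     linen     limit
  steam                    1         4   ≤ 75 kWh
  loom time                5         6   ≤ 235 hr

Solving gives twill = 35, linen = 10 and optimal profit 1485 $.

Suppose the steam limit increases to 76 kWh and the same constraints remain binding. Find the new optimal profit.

Both steam and loom time are binding at x*.
From A_Bᵀ y = c: 1·y_steam + 5·y_loom time = 31; 4·y_steam + 6·y_loom time = 40.
Solving: y_steam = 1, y_loom time = 6.
Δz = y_steam·Δb = 1 × (1) = 1, so new z* = 1485 + 1 = 1486.

1486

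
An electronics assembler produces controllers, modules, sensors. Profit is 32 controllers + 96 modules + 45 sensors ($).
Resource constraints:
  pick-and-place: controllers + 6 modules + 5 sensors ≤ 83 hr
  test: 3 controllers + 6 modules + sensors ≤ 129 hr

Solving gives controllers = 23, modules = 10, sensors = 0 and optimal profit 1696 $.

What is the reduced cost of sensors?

Both pick-and-place and test are binding at x*.
The binding rows give the dual system: 1·y_pick-and-place + 3·y_test = 32 and 6·y_pick-and-place + 6·y_test = 96.
This yields shadow prices y_pick-and-place = 8, y_test = 8.
Reduced cost of sensors: c₃ − yᵀa₃ = 45 − (8·5 + 8·1) = 45 − 48 = -3.

-3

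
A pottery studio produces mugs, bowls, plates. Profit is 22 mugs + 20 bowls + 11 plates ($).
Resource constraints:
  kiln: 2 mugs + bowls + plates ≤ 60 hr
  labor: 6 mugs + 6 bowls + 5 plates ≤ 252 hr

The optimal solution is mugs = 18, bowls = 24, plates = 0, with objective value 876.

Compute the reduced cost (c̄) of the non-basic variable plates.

Both kiln and labor are binding at x*.
Dual feasibility on the basic columns requires 2·y_kiln + 6·y_labor = 22, 1·y_kiln + 6·y_labor = 20.
This yields shadow prices y_kiln = 2, y_labor = 3.
Reduced cost of plates: c₃ − yᵀa₃ = 11 − (2·1 + 3·5) = 11 − 17 = -6.

-6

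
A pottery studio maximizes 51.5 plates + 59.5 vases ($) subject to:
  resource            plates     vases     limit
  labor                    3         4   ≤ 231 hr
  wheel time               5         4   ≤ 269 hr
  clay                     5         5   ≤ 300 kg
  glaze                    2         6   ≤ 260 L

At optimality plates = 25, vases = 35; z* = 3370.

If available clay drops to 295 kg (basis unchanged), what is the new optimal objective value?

3322.5

Check each constraint at x*: labor 215/231 (slack 16); wheel time 265/269 (slack 4); clay 300/300 (tight); glaze 260/260 (tight).
By complementary slackness, y = 0 for the non-binding constraints.
From A_Bᵀ y = c: 5·y_clay + 2·y_glaze = 51.5; 5·y_clay + 6·y_glaze = 59.5.
Solving: y_clay = 9.5, y_glaze = 2.
Δz = y_clay·Δb = 9.5 × (-5) = -47.5, so new z* = 3370 − 47.5 = 3322.5.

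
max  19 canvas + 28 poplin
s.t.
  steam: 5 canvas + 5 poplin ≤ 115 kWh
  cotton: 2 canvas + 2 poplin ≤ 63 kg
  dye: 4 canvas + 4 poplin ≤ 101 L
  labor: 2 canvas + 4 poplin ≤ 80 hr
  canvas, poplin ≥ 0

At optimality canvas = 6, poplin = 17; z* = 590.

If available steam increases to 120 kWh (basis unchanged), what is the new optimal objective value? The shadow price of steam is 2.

600

Δb = 5, so new z* = 590 + (2)·(5) = 590 + 10 = 600.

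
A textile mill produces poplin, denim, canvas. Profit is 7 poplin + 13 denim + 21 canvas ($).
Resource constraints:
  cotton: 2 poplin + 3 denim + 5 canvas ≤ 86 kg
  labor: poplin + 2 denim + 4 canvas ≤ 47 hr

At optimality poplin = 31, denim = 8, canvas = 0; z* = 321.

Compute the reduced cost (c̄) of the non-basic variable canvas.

Both cotton and labor are binding at x*.
Dual feasibility on the basic columns requires 2·y_cotton + 1·y_labor = 7, 3·y_cotton + 2·y_labor = 13.
→ y_cotton = 1 and y_labor = 5.
Reduced cost of canvas: c₃ − yᵀa₃ = 21 − (1·5 + 5·4) = 21 − 25 = -4.

-4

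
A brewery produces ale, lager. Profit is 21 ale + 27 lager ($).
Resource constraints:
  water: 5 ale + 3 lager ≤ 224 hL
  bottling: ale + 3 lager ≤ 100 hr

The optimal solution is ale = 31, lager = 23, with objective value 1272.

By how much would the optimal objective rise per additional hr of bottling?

6

At the optimum: water uses 224 of 224 (binding); bottling uses 100 of 100 (binding).
The binding rows give the dual system: 5·y_water + 1·y_bottling = 21 and 3·y_water + 3·y_bottling = 27.
Solving: y_water = 3, y_bottling = 6.
Shadow price of bottling = 6.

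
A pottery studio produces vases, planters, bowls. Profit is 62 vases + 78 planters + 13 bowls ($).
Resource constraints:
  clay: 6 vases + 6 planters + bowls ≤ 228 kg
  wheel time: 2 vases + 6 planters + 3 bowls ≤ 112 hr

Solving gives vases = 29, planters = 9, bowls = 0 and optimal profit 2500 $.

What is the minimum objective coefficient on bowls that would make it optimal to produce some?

21

Check each constraint at x*: clay 228/228 (tight); wheel time 112/112 (tight).
The binding rows give the dual system: 6·y_clay + 2·y_wheel time = 62 and 6·y_clay + 6·y_wheel time = 78.
→ y_clay = 9 and y_wheel time = 4.
bowls enters the basis when its profit ≥ yᵀa₃ = 9·1 + 4·3 = 21.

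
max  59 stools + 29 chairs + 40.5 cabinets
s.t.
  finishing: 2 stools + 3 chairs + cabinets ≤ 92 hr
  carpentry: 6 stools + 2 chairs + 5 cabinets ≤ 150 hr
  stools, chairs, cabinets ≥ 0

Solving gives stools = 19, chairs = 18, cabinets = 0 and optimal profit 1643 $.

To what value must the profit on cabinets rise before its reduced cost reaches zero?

46.5

At the optimum: finishing uses 92 of 92 (binding); carpentry uses 150 of 150 (binding).
From A_Bᵀ y = c: 2·y_finishing + 6·y_carpentry = 59; 3·y_finishing + 2·y_carpentry = 29.
Solving: y_finishing = 4, y_carpentry = 8.5.
cabinets enters the basis when its profit ≥ yᵀa₃ = 4·1 + 8.5·5 = 46.5.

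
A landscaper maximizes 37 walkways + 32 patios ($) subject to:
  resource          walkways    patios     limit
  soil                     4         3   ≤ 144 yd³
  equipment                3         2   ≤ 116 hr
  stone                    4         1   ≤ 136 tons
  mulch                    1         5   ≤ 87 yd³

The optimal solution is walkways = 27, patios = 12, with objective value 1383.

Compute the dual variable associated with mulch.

1

Binding: soil and mulch. Non-binding: equipment (11 unused), stone (16 unused).
Slack constraints have shadow price 0 (complementary slackness).
The binding rows give the dual system: 4·y_soil + 1·y_mulch = 37 and 3·y_soil + 5·y_mulch = 32.
This yields shadow prices y_soil = 9, y_mulch = 1.
Shadow price of mulch = 1.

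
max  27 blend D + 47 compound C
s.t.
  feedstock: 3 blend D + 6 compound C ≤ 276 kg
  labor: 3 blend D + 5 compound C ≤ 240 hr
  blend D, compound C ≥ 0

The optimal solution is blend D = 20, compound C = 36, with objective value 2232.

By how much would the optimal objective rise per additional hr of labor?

Both feedstock and labor are binding at x*.
The binding rows give the dual system: 3·y_feedstock + 3·y_labor = 27 and 6·y_feedstock + 5·y_labor = 47.
Solving: y_feedstock = 2, y_labor = 7.
Shadow price of labor = 7.

7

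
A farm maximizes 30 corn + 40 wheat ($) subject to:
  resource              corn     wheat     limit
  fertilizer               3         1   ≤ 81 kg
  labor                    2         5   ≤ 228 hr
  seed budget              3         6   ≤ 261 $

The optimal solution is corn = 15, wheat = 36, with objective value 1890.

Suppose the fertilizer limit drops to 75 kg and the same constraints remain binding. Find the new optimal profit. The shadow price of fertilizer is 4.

1866

Δb = -6, so new z* = 1890 + (4)·(-6) = 1890 − 24 = 1866.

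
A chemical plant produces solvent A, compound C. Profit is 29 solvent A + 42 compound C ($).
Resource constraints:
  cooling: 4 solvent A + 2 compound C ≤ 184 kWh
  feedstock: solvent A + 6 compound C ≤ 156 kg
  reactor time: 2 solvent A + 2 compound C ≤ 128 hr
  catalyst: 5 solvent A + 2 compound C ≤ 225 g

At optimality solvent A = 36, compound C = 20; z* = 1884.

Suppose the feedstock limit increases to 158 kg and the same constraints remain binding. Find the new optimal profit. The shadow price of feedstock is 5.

1894

Δb = 2, so new z* = 1884 + (5)·(2) = 1884 + 10 = 1894.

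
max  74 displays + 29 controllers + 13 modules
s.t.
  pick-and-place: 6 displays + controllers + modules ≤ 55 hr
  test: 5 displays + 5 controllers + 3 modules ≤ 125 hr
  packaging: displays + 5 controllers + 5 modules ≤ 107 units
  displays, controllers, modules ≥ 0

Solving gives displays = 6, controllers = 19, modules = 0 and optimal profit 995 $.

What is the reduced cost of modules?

At the optimum: pick-and-place uses 55 of 55 (binding); test uses 125 of 125 (binding); packaging uses 101 of 107 (slack = 6).
Since packaging is not tight, its dual is 0.
The binding rows give the dual system: 6·y_pick-and-place + 5·y_test = 74 and 1·y_pick-and-place + 5·y_test = 29.
Solving: y_pick-and-place = 9, y_test = 4.
Reduced cost of modules: c₃ − yᵀa₃ = 13 − (9·1 + 4·3) = 13 − 21 = -8.

-8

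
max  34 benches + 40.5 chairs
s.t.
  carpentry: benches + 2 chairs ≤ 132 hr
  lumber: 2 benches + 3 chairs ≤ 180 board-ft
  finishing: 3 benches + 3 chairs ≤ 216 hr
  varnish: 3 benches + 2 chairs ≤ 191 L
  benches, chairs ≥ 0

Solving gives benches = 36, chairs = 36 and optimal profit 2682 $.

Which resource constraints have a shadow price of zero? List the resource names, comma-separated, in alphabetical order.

carpentry: 108/132 (slack 24)
lumber: 180/180 (binding)
finishing: 216/216 (binding)
varnish: 180/191 (slack 11)
By complementary slackness, a constraint with positive slack has shadow price 0 → carpentry, varnish.

carpentry, varnish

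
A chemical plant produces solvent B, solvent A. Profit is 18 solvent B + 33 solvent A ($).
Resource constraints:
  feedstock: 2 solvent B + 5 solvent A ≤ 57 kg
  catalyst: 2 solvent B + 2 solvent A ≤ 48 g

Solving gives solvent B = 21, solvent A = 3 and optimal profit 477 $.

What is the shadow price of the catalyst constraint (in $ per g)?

At the optimum: feedstock uses 57 of 57 (binding); catalyst uses 48 of 48 (binding).
From A_Bᵀ y = c: 2·y_feedstock + 2·y_catalyst = 18; 5·y_feedstock + 2·y_catalyst = 33.
Solving: y_feedstock = 5, y_catalyst = 4.
Shadow price of catalyst = 4.

4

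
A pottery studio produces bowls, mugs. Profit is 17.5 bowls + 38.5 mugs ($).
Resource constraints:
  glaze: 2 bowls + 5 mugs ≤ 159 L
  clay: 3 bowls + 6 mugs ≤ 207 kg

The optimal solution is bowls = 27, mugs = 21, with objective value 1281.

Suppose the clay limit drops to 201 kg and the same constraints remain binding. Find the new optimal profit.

1260

Check each constraint at x*: glaze 159/159 (tight); clay 207/207 (tight).
Dual feasibility on the basic columns requires 2·y_glaze + 3·y_clay = 17.5, 5·y_glaze + 6·y_clay = 38.5.
This yields shadow prices y_glaze = 3.5, y_clay = 3.5.
Δz = y_clay·Δb = 3.5 × (-6) = -21, so new z* = 1281 − 21 = 1260.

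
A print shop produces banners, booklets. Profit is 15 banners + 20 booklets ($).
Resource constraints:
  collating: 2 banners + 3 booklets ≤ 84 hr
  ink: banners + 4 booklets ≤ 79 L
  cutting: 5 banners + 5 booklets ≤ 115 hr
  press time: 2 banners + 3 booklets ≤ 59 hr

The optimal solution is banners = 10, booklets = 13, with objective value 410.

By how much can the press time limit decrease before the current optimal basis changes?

Binding constraints: cutting, press time. The basis is B = [[5,5],[2,3]] with det 5.
Per unit decrease in press time, x* moves by d = (1, -1).
The basis stays optimal until booklets reaches 0; allowable decrease = 13 hr.

13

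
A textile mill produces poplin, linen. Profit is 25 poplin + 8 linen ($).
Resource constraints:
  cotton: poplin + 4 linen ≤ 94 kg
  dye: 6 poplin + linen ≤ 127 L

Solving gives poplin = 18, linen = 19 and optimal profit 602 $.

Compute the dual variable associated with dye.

Both cotton and dye are binding at x*.
The binding rows give the dual system: 1·y_cotton + 6·y_dye = 25 and 4·y_cotton + 1·y_dye = 8.
This yields shadow prices y_cotton = 1, y_dye = 4.
Shadow price of dye = 4.

4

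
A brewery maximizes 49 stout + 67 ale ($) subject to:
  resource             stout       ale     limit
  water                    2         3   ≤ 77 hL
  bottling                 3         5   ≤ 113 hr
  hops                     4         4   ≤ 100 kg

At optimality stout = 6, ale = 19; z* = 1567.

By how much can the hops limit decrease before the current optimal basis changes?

9.6

Binding constraints: bottling, hops. The basis is B = [[3,5],[4,4]] with det -8.
Per unit decrease in hops, x* moves by d = (-0.625, 0.375).
The basis stays optimal until stout reaches 0; allowable decrease = 9.6 kg.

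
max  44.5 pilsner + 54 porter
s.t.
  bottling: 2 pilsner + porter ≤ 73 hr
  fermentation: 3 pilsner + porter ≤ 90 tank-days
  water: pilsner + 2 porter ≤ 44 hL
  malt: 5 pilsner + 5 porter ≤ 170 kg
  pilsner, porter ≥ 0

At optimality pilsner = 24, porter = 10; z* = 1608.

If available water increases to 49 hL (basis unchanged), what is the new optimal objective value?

1655.5

Check each constraint at x*: bottling 58/73 (slack 15); fermentation 82/90 (slack 8); water 44/44 (tight); malt 170/170 (tight).
Slack constraints have shadow price 0 (complementary slackness).
Dual feasibility on the basic columns requires 1·y_water + 5·y_malt = 44.5, 2·y_water + 5·y_malt = 54.
This yields shadow prices y_water = 9.5, y_malt = 7.
Δz = y_water·Δb = 9.5 × (5) = 47.5, so new z* = 1608 + 47.5 = 1655.5.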